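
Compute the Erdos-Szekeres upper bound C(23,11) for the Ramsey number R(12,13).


R(12,13) <= C(12+13-2, 12-1) = C(23, 11)
C(23, 11) = 23! / (11! * 12!)
= 1352078

1352078


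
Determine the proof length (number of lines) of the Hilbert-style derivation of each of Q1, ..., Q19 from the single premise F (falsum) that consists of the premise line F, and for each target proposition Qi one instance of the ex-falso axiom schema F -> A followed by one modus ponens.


Ex falso, line by line:
- 1 premise line (F)
- 19 targets, each needing 1 axiom instance (F -> Qi) + 1 MP = 2 lines: 2 * 19 = 38
Total = 1 + 38 = 39 lines.

39


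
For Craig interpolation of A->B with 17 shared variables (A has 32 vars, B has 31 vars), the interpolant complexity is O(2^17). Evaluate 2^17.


Shared atoms = 17
Craig interpolant size bound = 2^17
= 131072

131072


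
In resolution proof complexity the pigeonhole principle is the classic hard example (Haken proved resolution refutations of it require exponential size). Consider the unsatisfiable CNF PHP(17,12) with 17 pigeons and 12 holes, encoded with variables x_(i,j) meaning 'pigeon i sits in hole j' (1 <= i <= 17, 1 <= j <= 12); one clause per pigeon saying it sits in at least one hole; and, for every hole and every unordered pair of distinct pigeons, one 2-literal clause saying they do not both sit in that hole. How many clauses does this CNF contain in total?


PHP(17,12): 17 pigeons, 12 holes, 17*12 = 204 variables.
- pigeon clauses: one per pigeon -> 17 clauses
- hole clauses: 12 holes * C(17,2) = 12 * 136 -> 1632 clauses
Total clauses = 17 + 1632 = 1649

1649


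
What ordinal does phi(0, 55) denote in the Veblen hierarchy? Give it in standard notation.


phi(0, 55):
phi(0, beta) = omega^beta by definition.
phi(0, 55) = omega^55

omega^55


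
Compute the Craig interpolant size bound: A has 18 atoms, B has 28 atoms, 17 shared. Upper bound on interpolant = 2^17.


Shared atoms = 17
Craig interpolant size bound = 2^17
= 131072

131072


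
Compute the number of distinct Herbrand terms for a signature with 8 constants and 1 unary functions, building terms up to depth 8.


Herbrand terms by depth:
Depth 0: 8 constants
Depth 1: 8 new terms (running total: 16)
Depth 2: 8 new terms (running total: 24)
Depth 3: 8 new terms (running total: 32)
Depth 4: 8 new terms (running total: 40)
Depth 5: 8 new terms (running total: 48)
Depth 6: 8 new terms (running total: 56)
Depth 7: 8 new terms (running total: 64)
Depth 8: 8 new terms (running total: 72)
Total distinct ground terms = 72

72


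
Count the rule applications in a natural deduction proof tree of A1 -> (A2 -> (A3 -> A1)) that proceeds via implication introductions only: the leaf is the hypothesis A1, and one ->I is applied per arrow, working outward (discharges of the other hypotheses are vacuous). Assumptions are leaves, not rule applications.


The formula has 3 arrows (->); its innermost consequent A1 is one of the antecedents,
so the proof starts from the hypothesis leaf A1 (not a rule application) and closes one arrow per ->I.
Building A1 -> (A2 -> (A3 -> A1)) therefore takes 3 nested implication introductions.
Total inference nodes = 3

3


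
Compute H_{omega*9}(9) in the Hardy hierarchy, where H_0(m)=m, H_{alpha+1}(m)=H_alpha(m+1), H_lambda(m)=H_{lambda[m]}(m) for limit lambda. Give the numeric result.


H_{omega*9}(9):
For the Hardy hierarchy, H_{omega*k}(n) = 2^k * n.
2^9 = 512.
512 * 9 = 4608

4608


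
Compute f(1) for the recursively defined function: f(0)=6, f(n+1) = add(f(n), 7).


f(0) = 6
f(1) = add(f(0), 7) = add(6, 7) = 13


13


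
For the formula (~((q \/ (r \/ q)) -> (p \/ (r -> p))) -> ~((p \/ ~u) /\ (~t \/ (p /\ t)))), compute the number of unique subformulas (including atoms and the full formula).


Formula: (~((q \/ (r \/ q)) -> (p \/ (r -> p))) -> ~((p \/ ~u) /\ (~t \/ (p /\ t))))
Subformulas found:
  1. r
  2. q
  3. u
  4. t
  5. p
  6. ~t
  7. ~u
  8. (r -> p)
  9. (r \/ q)
  10. (p /\ t)
  11. (p \/ ~u)
  12. (q \/ (r \/ q))
  13. (p \/ (r -> p))
  14. (~t \/ (p /\ t))
  15. ((p \/ ~u) /\ (~t \/ (p /\ t)))
  16. ~((p \/ ~u) /\ (~t \/ (p /\ t)))
  17. ((q \/ (r \/ q)) -> (p \/ (r -> p)))
  18. ~((q \/ (r \/ q)) -> (p \/ (r -> p)))
  19. (~((q \/ (r \/ q)) -> (p \/ (r -> p))) -> ~((p \/ ~u) /\ (~t \/ (p /\ t))))
Total distinct subformulas = 19

19


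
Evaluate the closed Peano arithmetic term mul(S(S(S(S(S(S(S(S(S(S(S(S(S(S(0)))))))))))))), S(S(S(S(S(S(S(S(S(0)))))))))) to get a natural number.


mul(S^14(0), S^9(0)):
S^14(0) = 14
S^9(0) = 9
14 * 9 = 126

126


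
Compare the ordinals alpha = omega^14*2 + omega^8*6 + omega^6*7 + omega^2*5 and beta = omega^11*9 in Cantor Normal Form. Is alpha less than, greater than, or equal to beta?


Compare term by term from highest exponent:
alpha = omega^14*2 + omega^8*6 + omega^6*7 + omega^2*5
beta = omega^11*9
Term 1: alpha has omega^14*2, beta has omega^11*9
Term 2: alpha has omega^8*6, beta has omega^0*0
Term 3: alpha has omega^6*7, beta has omega^0*0
Term 4: alpha has omega^2*5, beta has omega^0*0
Result: alpha > beta

alpha > beta


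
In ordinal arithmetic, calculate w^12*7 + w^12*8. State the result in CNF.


Ordinal addition w^12*7 + w^12*8:
Both terms have the same exponent 12.
w^e*c + w^e*d = w^e*(c+d).
Result = w^12*(7+8) = w^12*15

w^12*15


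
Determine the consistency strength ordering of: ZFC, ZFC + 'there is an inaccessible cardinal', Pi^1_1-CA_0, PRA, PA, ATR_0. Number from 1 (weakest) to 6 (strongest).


Ordering by consistency strength:
1. PRA
2. PA
3. ATR_0
4. Pi^1_1-CA_0
5. ZFC
6. ZFC + 'there is an inaccessible cardinal'


ZFC=5, ZFC + 'there is an inaccessible cardinal'=6, Pi^1_1-CA_0=4, PRA=1, PA=2, ATR_0=3


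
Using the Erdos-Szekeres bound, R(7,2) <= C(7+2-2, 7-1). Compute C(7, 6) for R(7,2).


R(7,2) <= C(7+2-2, 7-1) = C(7, 6)
C(7, 6) = 7! / (6! * 1!)
= 7

7


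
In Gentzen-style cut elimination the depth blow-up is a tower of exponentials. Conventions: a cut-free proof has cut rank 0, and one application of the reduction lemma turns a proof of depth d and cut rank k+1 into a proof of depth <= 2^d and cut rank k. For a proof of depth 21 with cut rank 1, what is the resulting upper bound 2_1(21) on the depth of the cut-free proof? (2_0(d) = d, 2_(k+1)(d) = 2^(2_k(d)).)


Each rank reduction sends depth d to at most 2^d; cut rank r needs r reductions.
2_0(21) = 21
2_1(21) = 2^21 = 2097152
Cut-free depth bound = 2097152

2097152


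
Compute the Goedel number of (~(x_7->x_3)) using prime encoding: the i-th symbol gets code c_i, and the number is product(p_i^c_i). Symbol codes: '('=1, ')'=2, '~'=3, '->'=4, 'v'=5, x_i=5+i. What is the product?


Formula: (~(x_7->x_3))
Symbol codes: [1, 3, 1, 12, 4, 8, 2, 2]
Primes: [2, 3, 5, 7, 11, 13, 17, 19]
p_1^1 = 2^1 = 2
p_2^3 = 3^3 = 27
p_3^1 = 5^1 = 5
p_4^12 = 7^12 = 13841287201
p_5^4 = 11^4 = 14641
p_6^8 = 13^8 = 815730721
p_7^2 = 17^2 = 289
p_8^2 = 19^2 = 361
Product = 4656534747827987917531706697630

4656534747827987917531706697630


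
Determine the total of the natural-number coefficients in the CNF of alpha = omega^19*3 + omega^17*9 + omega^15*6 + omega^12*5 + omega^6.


CNF: omega^19*3 + omega^17*9 + omega^15*6 + omega^12*5 + omega^6
Coefficients: 3 + 9 + 6 + 5 + 1 = 24

24


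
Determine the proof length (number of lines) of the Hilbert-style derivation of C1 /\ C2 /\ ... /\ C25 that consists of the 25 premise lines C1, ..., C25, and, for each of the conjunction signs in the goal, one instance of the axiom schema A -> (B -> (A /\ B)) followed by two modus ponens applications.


Conjoining 25 premises:
- 25 premise lines
- the goal has 24 conjunction signs; each costs 1 axiom instance + 2 MP = 3 lines: 3 * 24 = 72
Total = 25 + 72 = 97 lines.

97


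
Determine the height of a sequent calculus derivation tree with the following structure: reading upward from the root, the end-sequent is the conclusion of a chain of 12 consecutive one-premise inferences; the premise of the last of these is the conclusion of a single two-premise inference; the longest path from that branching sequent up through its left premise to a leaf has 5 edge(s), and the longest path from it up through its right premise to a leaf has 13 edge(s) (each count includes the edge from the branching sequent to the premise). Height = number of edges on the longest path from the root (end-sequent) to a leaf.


Longest path through the left premise: 5 edges (measured from the branching sequent)
Longest path through the right premise: 13 edges
Height of the subtree rooted at the branching sequent: max(5, 13) = 13
The branching sequent sits 12 edges above the root (the chain of one-premise inferences), so height = 13 + 12 = 25

25


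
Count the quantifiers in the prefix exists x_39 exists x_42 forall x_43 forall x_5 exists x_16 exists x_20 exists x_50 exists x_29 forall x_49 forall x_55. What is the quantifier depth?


Quantifier prefix has 10 quantifier symbols.
Quantifier depth = 10

10


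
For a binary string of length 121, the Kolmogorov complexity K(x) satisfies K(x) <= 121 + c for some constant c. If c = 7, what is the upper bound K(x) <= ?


K(x) <= |x| + c = 121 + 7 = 128

128


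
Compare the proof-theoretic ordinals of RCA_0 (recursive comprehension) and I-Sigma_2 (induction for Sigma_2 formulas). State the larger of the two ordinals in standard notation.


Proof-theoretic ordinal of RCA_0 (recursive comprehension): omega^omega
Proof-theoretic ordinal of I-Sigma_2 (induction for Sigma_2 formulas): omega^(omega^omega)
Comparing: omega^omega < omega^(omega^omega).
The larger ordinal is omega^(omega^omega) (from I-Sigma_2 (induction for Sigma_2 formulas)).

omega^(omega^omega)


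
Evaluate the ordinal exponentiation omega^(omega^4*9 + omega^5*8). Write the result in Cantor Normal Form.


omega^(omega^4*9 + omega^5*8):
In ordinal addition a term is absorbed by a following term of strictly larger exponent: 4 < 5, so omega^4*9 + omega^5*8 = omega^5*8.
omega raised to a CNF ordinal is a single CNF term: Result = omega^(omega^5*8)

omega^(omega^5*8)


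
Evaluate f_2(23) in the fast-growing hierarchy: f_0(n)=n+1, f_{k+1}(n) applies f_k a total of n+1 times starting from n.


f_2(23) = f_1^24(23)
f_1(m) = 2m + 1.
Iterating: f_1^k(n) = 2^k*(n+1) - 1.
f_2(23) = 2^24*(23+1) - 1 = 16777216*24 - 1 = 402653183

402653183


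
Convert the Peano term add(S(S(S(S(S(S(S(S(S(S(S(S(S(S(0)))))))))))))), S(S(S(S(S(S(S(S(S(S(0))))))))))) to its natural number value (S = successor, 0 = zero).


add(S^14(0), S^10(0)):
S^14(0) = 14
S^10(0) = 10
14 + 10 = 24

24


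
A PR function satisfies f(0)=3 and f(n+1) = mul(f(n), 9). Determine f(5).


f(0) = 3
f(1) = mul(f(0), 9) = mul(3, 9) = 27
f(2) = mul(f(1), 9) = mul(27, 9) = 243
f(3) = mul(f(2), 9) = mul(243, 9) = 2187
f(4) = mul(f(3), 9) = mul(2187, 9) = 19683
f(5) = mul(f(4), 9) = mul(19683, 9) = 177147


177147


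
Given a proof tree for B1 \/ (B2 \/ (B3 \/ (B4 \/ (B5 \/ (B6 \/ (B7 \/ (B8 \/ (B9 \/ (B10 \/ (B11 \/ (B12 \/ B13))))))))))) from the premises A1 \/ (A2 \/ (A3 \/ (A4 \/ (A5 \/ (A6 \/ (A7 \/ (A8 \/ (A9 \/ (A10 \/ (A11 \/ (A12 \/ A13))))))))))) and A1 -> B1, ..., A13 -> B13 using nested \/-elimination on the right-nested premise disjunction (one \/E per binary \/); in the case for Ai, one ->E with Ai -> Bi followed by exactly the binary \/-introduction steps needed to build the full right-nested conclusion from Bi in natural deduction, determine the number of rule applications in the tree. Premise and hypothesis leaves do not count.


Constructive dilemma with 13 branches, all disjunctions right-nested:
- \/E: the premise has 12 binary \/, each eliminated once: 12 nodes.
- ->E: one per case (Ai with Ai -> Bi gives Bi): 13 nodes.
- \/I: in case i < n, Bi needs 1 step to form Bi \/ (B(i+1) \/ ...) and then i-1 steps to prepend B(i-1), ..., B1, i.e. i steps; in case i = n, B13 needs 12 prepend steps.
  \/I total = (1 + 2 + ... + 12) + 12 = 78 + 12 = 90 nodes.
Total = 12 + 13 + 90 = 115

115


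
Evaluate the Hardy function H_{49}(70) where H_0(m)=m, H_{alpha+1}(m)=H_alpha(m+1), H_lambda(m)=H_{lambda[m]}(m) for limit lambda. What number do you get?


H_49(70):
For finite ordinals k, H_k(n) = n + k (each successor step adds 1).
H_49(70) = 70 + 49 = 119

119


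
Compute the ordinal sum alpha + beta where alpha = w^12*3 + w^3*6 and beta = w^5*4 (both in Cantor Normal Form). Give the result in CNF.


Ordinal addition (w^12*3 + w^3*6) + w^5*4:
alpha's leading term has exponent 12 > beta's exponent 5, so it survives.
alpha's tail term has exponent 3 < beta's exponent 5, so it is absorbed by beta.
In ordinal addition, any term followed by a strictly larger-exponent term is absorbed.
Result = w^12*3 + w^5*4

w^12*3 + w^5*4


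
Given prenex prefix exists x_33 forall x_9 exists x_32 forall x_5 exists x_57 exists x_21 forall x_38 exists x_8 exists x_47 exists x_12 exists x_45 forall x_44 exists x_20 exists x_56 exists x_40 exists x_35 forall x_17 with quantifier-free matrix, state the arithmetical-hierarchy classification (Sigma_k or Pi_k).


Leading quantifier is exists, so the class is Sigma.
Number of quantifier blocks = alternations + 1 = 9 + 1 = 10.
Classification: Sigma_10

Sigma_10


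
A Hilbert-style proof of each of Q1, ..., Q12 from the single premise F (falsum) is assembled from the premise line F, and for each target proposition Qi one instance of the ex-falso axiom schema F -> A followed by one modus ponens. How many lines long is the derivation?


Ex falso, line by line:
- 1 premise line (F)
- 12 targets, each needing 1 axiom instance (F -> Qi) + 1 MP = 2 lines: 2 * 12 = 24
Total = 1 + 24 = 25 lines.

25


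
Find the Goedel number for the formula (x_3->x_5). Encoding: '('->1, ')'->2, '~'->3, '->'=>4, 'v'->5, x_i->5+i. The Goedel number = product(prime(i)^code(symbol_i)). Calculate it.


Formula: (x_3->x_5)
Symbol codes: [1, 8, 4, 10, 2]
Primes: [2, 3, 5, 7, 11]
p_1^1 = 2^1 = 2
p_2^8 = 3^8 = 6561
p_3^4 = 5^4 = 625
p_4^10 = 7^10 = 282475249
p_5^2 = 11^2 = 121
Product = 280314666439211250

280314666439211250


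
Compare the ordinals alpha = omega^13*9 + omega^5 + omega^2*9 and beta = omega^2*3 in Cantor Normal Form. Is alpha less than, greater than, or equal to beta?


Compare term by term from highest exponent:
alpha = omega^13*9 + omega^5 + omega^2*9
beta = omega^2*3
Term 1: alpha has omega^13*9, beta has omega^2*3
Term 2: alpha has omega^5*1, beta has omega^0*0
Term 3: alpha has omega^2*9, beta has omega^0*0
Result: alpha > beta

alpha > beta


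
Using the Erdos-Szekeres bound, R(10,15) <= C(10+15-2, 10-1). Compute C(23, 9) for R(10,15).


R(10,15) <= C(10+15-2, 10-1) = C(23, 9)
C(23, 9) = 23! / (9! * 14!)
= 817190

817190


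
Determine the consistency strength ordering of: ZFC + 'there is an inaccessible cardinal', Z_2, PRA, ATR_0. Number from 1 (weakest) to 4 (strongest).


Ordering by consistency strength:
1. PRA
2. ATR_0
3. Z_2
4. ZFC + 'there is an inaccessible cardinal'


ZFC + 'there is an inaccessible cardinal'=4, Z_2=3, PRA=1, ATR_0=2


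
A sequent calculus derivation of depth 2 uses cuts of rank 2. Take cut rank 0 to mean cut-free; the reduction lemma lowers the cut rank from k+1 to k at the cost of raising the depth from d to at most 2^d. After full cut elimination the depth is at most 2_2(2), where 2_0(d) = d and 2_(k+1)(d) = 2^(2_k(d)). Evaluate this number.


Each rank reduction sends depth d to at most 2^d; cut rank r needs r reductions.
2_0(2) = 2
2_1(2) = 2^2 = 4
2_2(2) = 2^4 = 16
Cut-free depth bound = 16

16


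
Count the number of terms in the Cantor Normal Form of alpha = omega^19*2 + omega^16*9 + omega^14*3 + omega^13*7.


CNF: omega^19*2 + omega^16*9 + omega^14*3 + omega^13*7
Count the summands separated by '+':
  term 1: omega^19*2
  term 2: omega^16*9
  term 3: omega^14*3
  term 4: omega^13*7
Total terms = 4

4


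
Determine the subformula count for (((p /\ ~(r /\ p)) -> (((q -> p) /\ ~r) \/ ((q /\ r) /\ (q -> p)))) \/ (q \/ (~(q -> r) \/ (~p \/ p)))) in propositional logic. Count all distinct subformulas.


Formula: (((p /\ ~(r /\ p)) -> (((q -> p) /\ ~r) \/ ((q /\ r) /\ (q -> p)))) \/ (q \/ (~(q -> r) \/ (~p \/ p))))
Subformulas found:
  1. r
  2. q
  3. p
  4. ~p
  5. ~r
  6. (q /\ r)
  7. (r /\ p)
  8. (q -> p)
  9. (q -> r)
  10. ~(q -> r)
  11. (~p \/ p)
  12. ~(r /\ p)
  13. ((q -> p) /\ ~r)
  14. (p /\ ~(r /\ p))
  15. ((q /\ r) /\ (q -> p))
  16. (~(q -> r) \/ (~p \/ p))
  17. (q \/ (~(q -> r) \/ (~p \/ p)))
  18. (((q -> p) /\ ~r) \/ ((q /\ r) /\ (q -> p)))
  19. ((p /\ ~(r /\ p)) -> (((q -> p) /\ ~r) \/ ((q /\ r) /\ (q -> p))))
  20. (((p /\ ~(r /\ p)) -> (((q -> p) /\ ~r) \/ ((q /\ r) /\ (q -> p)))) \/ (q \/ (~(q -> r) \/ (~p \/ p))))
Total distinct subformulas = 20

20


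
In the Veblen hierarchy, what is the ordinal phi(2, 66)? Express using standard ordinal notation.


phi(2, 66):
phi(2, beta) = zeta_beta (the beta-th zeta number, fixed point of epsilon).
phi(2, 66) = zeta_66

zeta_66


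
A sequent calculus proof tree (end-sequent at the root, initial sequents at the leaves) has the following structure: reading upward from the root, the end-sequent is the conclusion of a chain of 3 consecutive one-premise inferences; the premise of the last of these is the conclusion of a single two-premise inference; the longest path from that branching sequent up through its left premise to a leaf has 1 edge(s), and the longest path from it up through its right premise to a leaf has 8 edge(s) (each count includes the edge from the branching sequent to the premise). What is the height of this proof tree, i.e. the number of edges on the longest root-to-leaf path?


Longest path through the left premise: 1 edges (measured from the branching sequent)
Longest path through the right premise: 8 edges
Height of the subtree rooted at the branching sequent: max(1, 8) = 8
The branching sequent sits 3 edges above the root (the chain of one-premise inferences), so height = 8 + 3 = 11

11


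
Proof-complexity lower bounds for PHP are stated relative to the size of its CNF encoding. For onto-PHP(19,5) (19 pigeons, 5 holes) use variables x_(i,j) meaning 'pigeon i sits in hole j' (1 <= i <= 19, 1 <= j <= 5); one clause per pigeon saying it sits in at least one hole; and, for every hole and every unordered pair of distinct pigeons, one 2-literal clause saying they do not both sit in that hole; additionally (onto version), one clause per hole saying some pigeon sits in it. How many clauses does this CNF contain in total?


onto-PHP(19,5): 19 pigeons, 5 holes, 19*5 = 95 variables.
- pigeon clauses: one per pigeon -> 19 clauses
- hole clauses: 5 holes * C(19,2) = 5 * 171 -> 855 clauses
- onto clauses: one per hole -> 5 clauses
Total clauses = 19 + 855 + 5 = 879

879


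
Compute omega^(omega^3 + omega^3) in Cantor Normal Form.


omega^(omega^3 + omega^3):
Both terms of the exponent have the same exponent 3, so they merge: omega^3 + omega^3 = omega^3*(1+1) = omega^3*2.
omega raised to a CNF ordinal is a single CNF term: Result = omega^(omega^3*2)

omega^(omega^3*2)


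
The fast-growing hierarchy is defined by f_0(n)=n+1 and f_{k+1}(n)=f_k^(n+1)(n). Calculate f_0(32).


f_0(32) = 32 + 1 = 33

33


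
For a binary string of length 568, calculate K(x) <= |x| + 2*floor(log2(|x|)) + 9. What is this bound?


floor(log2(568)) = 9
2 * 9 = 18
K(x) <= 568 + 18 + 9 = 595

595


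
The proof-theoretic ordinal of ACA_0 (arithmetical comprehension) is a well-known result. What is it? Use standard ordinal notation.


The proof-theoretic ordinal of ACA_0 (arithmetical comprehension) is a standard result in ordinal analysis.
This ordinal is the supremum of order types of primitive recursive well-orderings
that the theory can prove to be well-ordered.
For ACA_0 (arithmetical comprehension), the proof-theoretic ordinal is epsilon_0.

epsilon_0


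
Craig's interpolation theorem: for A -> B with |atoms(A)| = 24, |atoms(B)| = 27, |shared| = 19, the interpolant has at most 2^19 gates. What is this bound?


Shared atoms = 19
Craig interpolant size bound = 2^19
= 524288

524288


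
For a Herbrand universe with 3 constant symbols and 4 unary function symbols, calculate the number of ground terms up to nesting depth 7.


Herbrand terms by depth:
Depth 0: 3 constants
Depth 1: 12 new terms (running total: 15)
Depth 2: 48 new terms (running total: 63)
Depth 3: 192 new terms (running total: 255)
Depth 4: 768 new terms (running total: 1023)
Depth 5: 3072 new terms (running total: 4095)
Depth 6: 12288 new terms (running total: 16383)
Depth 7: 49152 new terms (running total: 65535)
Total distinct ground terms = 65535

65535


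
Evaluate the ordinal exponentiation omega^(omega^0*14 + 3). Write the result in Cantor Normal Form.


omega^(omega^0*14 + 3):
omega^0 = 1, so the exponent is 14 + 3 = 17 (finite ordinal addition).
Result = omega^17, already a single CNF term.

omega^17


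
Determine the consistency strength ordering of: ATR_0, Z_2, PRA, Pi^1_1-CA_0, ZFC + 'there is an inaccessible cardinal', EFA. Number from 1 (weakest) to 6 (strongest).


Ordering by consistency strength:
1. EFA
2. PRA
3. ATR_0
4. Pi^1_1-CA_0
5. Z_2
6. ZFC + 'there is an inaccessible cardinal'


ATR_0=3, Z_2=5, PRA=2, Pi^1_1-CA_0=4, ZFC + 'there is an inaccessible cardinal'=6, EFA=1


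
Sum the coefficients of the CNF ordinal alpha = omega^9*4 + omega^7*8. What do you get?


CNF: omega^9*4 + omega^7*8
Coefficients: 4 + 8 = 12

12


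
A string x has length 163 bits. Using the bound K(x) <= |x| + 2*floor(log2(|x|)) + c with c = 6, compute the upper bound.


floor(log2(163)) = 7
2 * 7 = 14
K(x) <= 163 + 14 + 6 = 183

183


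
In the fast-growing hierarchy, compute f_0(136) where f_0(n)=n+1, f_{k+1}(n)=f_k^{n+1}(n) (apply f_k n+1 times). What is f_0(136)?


f_0(136) = 136 + 1 = 137

137


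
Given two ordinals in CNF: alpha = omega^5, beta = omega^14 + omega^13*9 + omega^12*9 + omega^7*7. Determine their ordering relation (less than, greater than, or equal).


Compare term by term from highest exponent:
alpha = omega^5
beta = omega^14 + omega^13*9 + omega^12*9 + omega^7*7
Term 1: alpha has omega^5*1, beta has omega^14*1
Term 2: alpha has omega^0*0, beta has omega^13*9
Term 3: alpha has omega^0*0, beta has omega^12*9
Term 4: alpha has omega^0*0, beta has omega^7*7
Result: alpha < beta

alpha < beta


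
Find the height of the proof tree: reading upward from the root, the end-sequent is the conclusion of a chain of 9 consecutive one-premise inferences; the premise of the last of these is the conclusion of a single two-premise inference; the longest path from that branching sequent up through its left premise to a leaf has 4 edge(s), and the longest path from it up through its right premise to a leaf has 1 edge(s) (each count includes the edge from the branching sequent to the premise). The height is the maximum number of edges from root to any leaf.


Longest path through the left premise: 4 edges (measured from the branching sequent)
Longest path through the right premise: 1 edges
Height of the subtree rooted at the branching sequent: max(4, 1) = 4
The branching sequent sits 9 edges above the root (the chain of one-premise inferences), so height = 4 + 9 = 13

13


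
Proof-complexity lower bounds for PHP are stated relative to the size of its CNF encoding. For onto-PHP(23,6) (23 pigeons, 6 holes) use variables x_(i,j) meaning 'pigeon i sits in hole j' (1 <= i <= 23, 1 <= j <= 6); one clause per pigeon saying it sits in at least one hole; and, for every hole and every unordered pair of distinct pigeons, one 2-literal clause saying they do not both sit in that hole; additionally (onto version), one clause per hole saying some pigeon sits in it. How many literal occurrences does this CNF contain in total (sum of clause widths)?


onto-PHP(23,6): 23 pigeons, 6 holes, 23*6 = 138 variables.
- pigeon clauses: one per pigeon -> 23 clauses of width 6 -> 138 literals
- hole clauses: 6 holes * C(23,2) = 6 * 253 -> 1518 clauses of width 2 -> 3036 literals
- onto clauses: one per hole -> 6 clauses of width 23 -> 138 literals
Total literal occurrences = 138 + 3036 + 138 = 3312

3312


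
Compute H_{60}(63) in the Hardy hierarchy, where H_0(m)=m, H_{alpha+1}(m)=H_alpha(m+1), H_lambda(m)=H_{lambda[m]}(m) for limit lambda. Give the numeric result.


H_60(63):
For finite ordinals k, H_k(n) = n + k (each successor step adds 1).
H_60(63) = 63 + 60 = 123

123


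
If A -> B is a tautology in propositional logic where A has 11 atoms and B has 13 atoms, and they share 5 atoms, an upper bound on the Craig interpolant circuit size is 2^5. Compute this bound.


Shared atoms = 5
Craig interpolant size bound = 2^5
= 32

32


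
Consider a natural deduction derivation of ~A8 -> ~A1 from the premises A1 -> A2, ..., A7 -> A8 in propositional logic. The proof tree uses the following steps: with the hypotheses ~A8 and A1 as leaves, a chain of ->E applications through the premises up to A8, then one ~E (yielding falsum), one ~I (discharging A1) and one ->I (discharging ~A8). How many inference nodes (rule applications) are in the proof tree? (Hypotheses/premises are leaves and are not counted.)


From hypothesis A1, 7 ->E steps along the 7 premises yield A8.
~E with hypothesis ~A8 gives falsum (1 node); ~I discharging A1 gives ~A1 (1 node); ->I discharging ~A8 gives the goal (1 node).
Total = 7 + 3 = 10 inference nodes.

10


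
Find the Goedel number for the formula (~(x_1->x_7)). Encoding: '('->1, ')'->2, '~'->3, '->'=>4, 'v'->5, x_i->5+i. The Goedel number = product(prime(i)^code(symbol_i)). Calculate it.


Formula: (~(x_1->x_7))
Symbol codes: [1, 3, 1, 6, 4, 12, 2, 2]
Primes: [2, 3, 5, 7, 11, 13, 17, 19]
p_1^1 = 2^1 = 2
p_2^3 = 3^3 = 27
p_3^1 = 5^1 = 5
p_4^6 = 7^6 = 117649
p_5^4 = 11^4 = 14641
p_6^12 = 13^12 = 23298085122481
p_7^2 = 17^2 = 289
p_8^2 = 19^2 = 361
Product = 1130441303646568716373475975070

1130441303646568716373475975070


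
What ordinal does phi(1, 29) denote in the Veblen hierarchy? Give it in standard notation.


phi(1, 29):
phi(1, beta) = epsilon_beta (the beta-th epsilon number).
phi(1, 29) = epsilon_29

epsilon_29


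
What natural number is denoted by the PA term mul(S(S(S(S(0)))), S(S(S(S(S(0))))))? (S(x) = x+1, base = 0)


mul(S^4(0), S^5(0)):
S^4(0) = 4
S^5(0) = 5
4 * 5 = 20

20


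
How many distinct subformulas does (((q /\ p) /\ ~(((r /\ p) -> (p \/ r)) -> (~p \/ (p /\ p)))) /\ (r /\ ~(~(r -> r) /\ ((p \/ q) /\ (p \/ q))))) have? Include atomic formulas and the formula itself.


Formula: (((q /\ p) /\ ~(((r /\ p) -> (p \/ r)) -> (~p \/ (p /\ p)))) /\ (r /\ ~(~(r -> r) /\ ((p \/ q) /\ (p \/ q)))))
Subformulas found:
  1. r
  2. q
  3. p
  4. ~p
  5. (q /\ p)
  6. (r /\ p)
  7. (r -> r)
  8. (p \/ q)
  9. (p /\ p)
  10. (p \/ r)
  11. ~(r -> r)
  12. (~p \/ (p /\ p))
  13. ((p \/ q) /\ (p \/ q))
  14. ((r /\ p) -> (p \/ r))
  15. (~(r -> r) /\ ((p \/ q) /\ (p \/ q)))
  16. ~(~(r -> r) /\ ((p \/ q) /\ (p \/ q)))
  17. (((r /\ p) -> (p \/ r)) -> (~p \/ (p /\ p)))
  18. ~(((r /\ p) -> (p \/ r)) -> (~p \/ (p /\ p)))
  19. (r /\ ~(~(r -> r) /\ ((p \/ q) /\ (p \/ q))))
  20. ((q /\ p) /\ ~(((r /\ p) -> (p \/ r)) -> (~p \/ (p /\ p))))
  21. (((q /\ p) /\ ~(((r /\ p) -> (p \/ r)) -> (~p \/ (p /\ p)))) /\ (r /\ ~(~(r -> r) /\ ((p \/ q) /\ (p \/ q)))))
Total distinct subformulas = 21

21


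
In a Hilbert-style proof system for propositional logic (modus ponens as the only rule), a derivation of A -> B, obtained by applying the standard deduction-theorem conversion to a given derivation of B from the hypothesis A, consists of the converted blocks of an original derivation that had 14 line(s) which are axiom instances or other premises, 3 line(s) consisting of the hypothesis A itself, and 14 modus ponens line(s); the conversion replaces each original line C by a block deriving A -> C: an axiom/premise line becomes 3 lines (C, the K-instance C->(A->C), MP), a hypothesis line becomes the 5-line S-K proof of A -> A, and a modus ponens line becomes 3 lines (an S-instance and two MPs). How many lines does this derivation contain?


Deduction-theorem conversion, block by block:
- 14 axiom/premise lines -> 3 lines each = 42
- 3 hypothesis lines -> 5 lines each (identity proof A->A) = 15
- 14 MP lines -> 3 lines each (S-instance, MP, MP) = 42
Total = 42 + 15 + 42 = 99 lines.

99


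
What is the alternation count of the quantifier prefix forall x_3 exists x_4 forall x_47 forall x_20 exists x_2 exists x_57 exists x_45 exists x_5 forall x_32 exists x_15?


Walk the prefix and count type changes:
  position 1: forall -> exists <-- alternation
  position 2: exists -> forall <-- alternation
  position 3: forall -> forall
  position 4: forall -> exists <-- alternation
  position 5: exists -> exists
  position 6: exists -> exists
  position 7: exists -> exists
  position 8: exists -> forall <-- alternation
  position 9: forall -> exists <-- alternation
Total alternations = 5

5


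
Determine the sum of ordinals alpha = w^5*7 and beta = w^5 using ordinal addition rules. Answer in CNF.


Ordinal addition w^5*7 + w^5:
Both terms have the same exponent 5.
w^e*c + w^e*d = w^e*(c+d).
Result = w^5*(7+1) = w^5*8

w^5*8


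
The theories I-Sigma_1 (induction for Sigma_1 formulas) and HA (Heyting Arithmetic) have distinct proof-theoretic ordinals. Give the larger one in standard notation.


Proof-theoretic ordinal of I-Sigma_1 (induction for Sigma_1 formulas): omega^omega
Proof-theoretic ordinal of HA (Heyting Arithmetic): epsilon_0
Comparing: omega^omega < epsilon_0.
The larger ordinal is epsilon_0 (from HA (Heyting Arithmetic)).

epsilon_0


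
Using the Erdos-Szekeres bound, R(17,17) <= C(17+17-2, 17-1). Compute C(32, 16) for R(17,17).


R(17,17) <= C(17+17-2, 17-1) = C(32, 16)
C(32, 16) = 32! / (16! * 16!)
= 601080390

601080390


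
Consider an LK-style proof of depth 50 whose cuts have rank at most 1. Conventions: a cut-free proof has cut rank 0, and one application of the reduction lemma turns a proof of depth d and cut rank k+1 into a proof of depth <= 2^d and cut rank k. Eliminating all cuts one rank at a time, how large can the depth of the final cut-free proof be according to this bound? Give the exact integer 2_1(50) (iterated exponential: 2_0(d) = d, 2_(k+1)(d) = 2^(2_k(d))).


Each rank reduction sends depth d to at most 2^d; cut rank r needs r reductions.
2_0(50) = 50
2_1(50) = 2^50 = 1125899906842624
Cut-free depth bound = 1125899906842624

1125899906842624


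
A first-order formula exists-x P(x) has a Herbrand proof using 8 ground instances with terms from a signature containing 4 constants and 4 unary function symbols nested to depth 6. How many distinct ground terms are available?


Herbrand terms by depth:
Depth 0: 4 constants
Depth 1: 16 new terms (running total: 20)
Depth 2: 64 new terms (running total: 84)
Depth 3: 256 new terms (running total: 340)
Depth 4: 1024 new terms (running total: 1364)
Depth 5: 4096 new terms (running total: 5460)
Depth 6: 16384 new terms (running total: 21844)
Total distinct ground terms = 21844

21844


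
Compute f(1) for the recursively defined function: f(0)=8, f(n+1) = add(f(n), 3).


f(0) = 8
f(1) = add(f(0), 3) = add(8, 3) = 11


11


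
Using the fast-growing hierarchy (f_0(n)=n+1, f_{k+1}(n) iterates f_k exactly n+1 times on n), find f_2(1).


f_2(1) = f_1^2(1)
f_1(m) = 2m + 1.
Iterating: f_1^k(n) = 2^k*(n+1) - 1.
f_2(1) = 2^2*(1+1) - 1 = 4*2 - 1 = 7

7


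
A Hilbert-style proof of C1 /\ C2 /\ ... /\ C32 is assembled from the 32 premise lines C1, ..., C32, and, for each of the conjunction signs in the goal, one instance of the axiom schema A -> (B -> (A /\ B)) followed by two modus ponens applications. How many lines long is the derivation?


Conjoining 32 premises:
- 32 premise lines
- the goal has 31 conjunction signs; each costs 1 axiom instance + 2 MP = 3 lines: 3 * 31 = 93
Total = 32 + 93 = 125 lines.

125


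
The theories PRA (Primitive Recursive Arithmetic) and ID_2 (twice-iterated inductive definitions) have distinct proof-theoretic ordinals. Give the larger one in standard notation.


Proof-theoretic ordinal of PRA (Primitive Recursive Arithmetic): omega^omega
Proof-theoretic ordinal of ID_2 (twice-iterated inductive definitions): psi_0(epsilon_{Omega_2+1})
Comparing: omega^omega < psi_0(epsilon_{Omega_2+1}).
The larger ordinal is psi_0(epsilon_{Omega_2+1}) (from ID_2 (twice-iterated inductive definitions)).

psi_0(epsilon_{Omega_2+1})


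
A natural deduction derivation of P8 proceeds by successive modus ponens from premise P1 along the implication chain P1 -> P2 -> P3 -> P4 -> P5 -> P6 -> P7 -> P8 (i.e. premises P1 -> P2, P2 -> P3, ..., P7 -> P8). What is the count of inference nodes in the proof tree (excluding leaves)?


We have a chain: P1 -> P2 -> P3 -> P4 -> P5 -> P6 -> P7 -> P8.
Each modus ponens application produces the next variable.
The chain has 8 propositions, so 8-1 = 7 modus ponens steps.
Total inference nodes = 7

7


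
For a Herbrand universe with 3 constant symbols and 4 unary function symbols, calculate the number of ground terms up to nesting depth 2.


Herbrand terms by depth:
Depth 0: 3 constants
Depth 1: 12 new terms (running total: 15)
Depth 2: 48 new terms (running total: 63)
Total distinct ground terms = 63

63


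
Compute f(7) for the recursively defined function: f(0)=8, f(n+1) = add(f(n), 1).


f(0) = 8
f(1) = add(f(0), 1) = add(8, 1) = 9
f(2) = add(f(1), 1) = add(9, 1) = 10
f(3) = add(f(2), 1) = add(10, 1) = 11
f(4) = add(f(3), 1) = add(11, 1) = 12
f(5) = add(f(4), 1) = add(12, 1) = 13
f(6) = add(f(5), 1) = add(13, 1) = 14
f(7) = add(f(6), 1) = add(14, 1) = 15


15


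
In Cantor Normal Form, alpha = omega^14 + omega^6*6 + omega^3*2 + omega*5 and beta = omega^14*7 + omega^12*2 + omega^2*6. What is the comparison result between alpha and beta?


Compare term by term from highest exponent:
alpha = omega^14 + omega^6*6 + omega^3*2 + omega*5
beta = omega^14*7 + omega^12*2 + omega^2*6
Term 1: alpha has omega^14*1, beta has omega^14*7
Term 2: alpha has omega^6*6, beta has omega^12*2
Term 3: alpha has omega^3*2, beta has omega^2*6
Term 4: alpha has omega^1*5, beta has omega^0*0
Result: alpha < beta

alpha < beta


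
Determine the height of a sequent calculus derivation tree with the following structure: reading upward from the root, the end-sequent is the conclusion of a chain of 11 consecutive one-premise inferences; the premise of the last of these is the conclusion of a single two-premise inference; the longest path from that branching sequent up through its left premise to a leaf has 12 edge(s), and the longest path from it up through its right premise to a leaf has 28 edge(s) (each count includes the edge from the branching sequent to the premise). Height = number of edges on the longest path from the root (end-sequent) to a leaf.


Longest path through the left premise: 12 edges (measured from the branching sequent)
Longest path through the right premise: 28 edges
Height of the subtree rooted at the branching sequent: max(12, 28) = 28
The branching sequent sits 11 edges above the root (the chain of one-premise inferences), so height = 28 + 11 = 39

39


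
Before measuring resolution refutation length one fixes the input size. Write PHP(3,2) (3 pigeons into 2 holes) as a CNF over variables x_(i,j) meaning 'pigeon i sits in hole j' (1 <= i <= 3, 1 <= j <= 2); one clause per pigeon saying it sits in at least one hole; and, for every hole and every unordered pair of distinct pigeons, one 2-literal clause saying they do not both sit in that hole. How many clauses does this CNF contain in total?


PHP(3,2): 3 pigeons, 2 holes, 3*2 = 6 variables.
- pigeon clauses: one per pigeon -> 3 clauses
- hole clauses: 2 holes * C(3,2) = 2 * 3 -> 6 clauses
Total clauses = 3 + 6 = 9

9


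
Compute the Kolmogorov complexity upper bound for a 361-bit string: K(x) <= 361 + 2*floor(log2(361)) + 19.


floor(log2(361)) = 8
2 * 8 = 16
K(x) <= 361 + 16 + 19 = 396

396


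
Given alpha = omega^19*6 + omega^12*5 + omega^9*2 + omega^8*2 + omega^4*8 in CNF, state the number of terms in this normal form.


CNF: omega^19*6 + omega^12*5 + omega^9*2 + omega^8*2 + omega^4*8
Count the summands separated by '+':
  term 1: omega^19*6
  term 2: omega^12*5
  term 3: omega^9*2
  term 4: omega^8*2
  term 5: omega^4*8
Total terms = 5

5


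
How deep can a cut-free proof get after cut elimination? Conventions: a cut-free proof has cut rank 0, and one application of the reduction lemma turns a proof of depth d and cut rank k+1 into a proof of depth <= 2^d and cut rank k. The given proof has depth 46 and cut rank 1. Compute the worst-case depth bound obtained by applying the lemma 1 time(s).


Each rank reduction sends depth d to at most 2^d; cut rank r needs r reductions.
2_0(46) = 46
2_1(46) = 2^46 = 70368744177664
Cut-free depth bound = 70368744177664

70368744177664


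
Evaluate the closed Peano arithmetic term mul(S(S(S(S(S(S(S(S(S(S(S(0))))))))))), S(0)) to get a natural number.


mul(S^11(0), S^1(0)):
S^11(0) = 11
S^1(0) = 1
11 * 1 = 11

11


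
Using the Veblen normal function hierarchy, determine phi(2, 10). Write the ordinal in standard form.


phi(2, 10):
phi(2, beta) = zeta_beta (the beta-th zeta number, fixed point of epsilon).
phi(2, 10) = zeta_10

zeta_10


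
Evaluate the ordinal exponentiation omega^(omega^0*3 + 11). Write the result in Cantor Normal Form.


omega^(omega^0*3 + 11):
omega^0 = 1, so the exponent is 3 + 11 = 14 (finite ordinal addition).
Result = omega^14, already a single CNF term.

omega^14


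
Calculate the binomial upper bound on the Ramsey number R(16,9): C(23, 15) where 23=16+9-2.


R(16,9) <= C(16+9-2, 16-1) = C(23, 15)
C(23, 15) = 23! / (15! * 8!)
= 490314

490314


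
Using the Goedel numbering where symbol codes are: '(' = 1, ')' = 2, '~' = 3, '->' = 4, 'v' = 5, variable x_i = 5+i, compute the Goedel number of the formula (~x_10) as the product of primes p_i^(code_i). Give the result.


Formula: (~x_10)
Symbol codes: [1, 3, 15, 2]
Primes: [2, 3, 5, 7]
p_1^1 = 2^1 = 2
p_2^3 = 3^3 = 27
p_3^15 = 5^15 = 30517578125
p_4^2 = 7^2 = 49
Product = 80749511718750

80749511718750


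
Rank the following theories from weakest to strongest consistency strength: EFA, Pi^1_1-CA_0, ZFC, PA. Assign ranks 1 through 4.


Ordering by consistency strength:
1. EFA
2. PA
3. Pi^1_1-CA_0
4. ZFC


EFA=1, Pi^1_1-CA_0=3, ZFC=4, PA=2


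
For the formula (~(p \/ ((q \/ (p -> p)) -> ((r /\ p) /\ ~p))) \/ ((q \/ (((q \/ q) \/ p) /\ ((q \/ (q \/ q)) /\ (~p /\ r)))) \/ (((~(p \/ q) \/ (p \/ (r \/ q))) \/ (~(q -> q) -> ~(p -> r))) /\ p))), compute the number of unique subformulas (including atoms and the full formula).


Formula: (~(p \/ ((q \/ (p -> p)) -> ((r /\ p) /\ ~p))) \/ ((q \/ (((q \/ q) \/ p) /\ ((q \/ (q \/ q)) /\ (~p /\ r)))) \/ (((~(p \/ q) \/ (p \/ (r \/ q))) \/ (~(q -> q) -> ~(p -> r))) /\ p)))
Subformulas found:
  1. r
  2. p
  3. q
  4. ~p
  5. (r /\ p)
  6. (p -> p)
  7. (q -> q)
  8. (p -> r)
  9. (r \/ q)
  10. (p \/ q)
  11. (q \/ q)
  12. ~(p \/ q)
  13. (~p /\ r)
  14. ~(p -> r)
  15. ~(q -> q)
  16. ((q \/ q) \/ p)
  17. (q \/ (q \/ q))
  18. (p \/ (r \/ q))
  19. (q \/ (p -> p))
  20. ((r /\ p) /\ ~p)
  21. (~(q -> q) -> ~(p -> r))
  22. (~(p \/ q) \/ (p \/ (r \/ q)))
  23. ((q \/ (q \/ q)) /\ (~p /\ r))
  24. ((q \/ (p -> p)) -> ((r /\ p) /\ ~p))
  25. (p \/ ((q \/ (p -> p)) -> ((r /\ p) /\ ~p)))
  26. ~(p \/ ((q \/ (p -> p)) -> ((r /\ p) /\ ~p)))
  27. (((q \/ q) \/ p) /\ ((q \/ (q \/ q)) /\ (~p /\ r)))
  28. (q \/ (((q \/ q) \/ p) /\ ((q \/ (q \/ q)) /\ (~p /\ r))))
  29. ((~(p \/ q) \/ (p \/ (r \/ q))) \/ (~(q -> q) -> ~(p -> r)))
  30. (((~(p \/ q) \/ (p \/ (r \/ q))) \/ (~(q -> q) -> ~(p -> r))) /\ p)
  31. ((q \/ (((q \/ q) \/ p) /\ ((q \/ (q \/ q)) /\ (~p /\ r)))) \/ (((~(p \/ q) \/ (p \/ (r \/ q))) \/ (~(q -> q) -> ~(p -> r))) /\ p))
  32. (~(p \/ ((q \/ (p -> p)) -> ((r /\ p) /\ ~p))) \/ ((q \/ (((q \/ q) \/ p) /\ ((q \/ (q \/ q)) /\ (~p /\ r)))) \/ (((~(p \/ q) \/ (p \/ (r \/ q))) \/ (~(q -> q) -> ~(p -> r))) /\ p)))
Total distinct subformulas = 32

32
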